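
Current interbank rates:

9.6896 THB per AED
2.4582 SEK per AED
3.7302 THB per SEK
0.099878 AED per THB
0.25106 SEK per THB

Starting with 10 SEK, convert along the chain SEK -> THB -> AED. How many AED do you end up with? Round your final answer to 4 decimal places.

10 SEK × 3.7302 = 37.302 THB
37.302 THB × 0.099878 = 3.725649156 AED

3.7256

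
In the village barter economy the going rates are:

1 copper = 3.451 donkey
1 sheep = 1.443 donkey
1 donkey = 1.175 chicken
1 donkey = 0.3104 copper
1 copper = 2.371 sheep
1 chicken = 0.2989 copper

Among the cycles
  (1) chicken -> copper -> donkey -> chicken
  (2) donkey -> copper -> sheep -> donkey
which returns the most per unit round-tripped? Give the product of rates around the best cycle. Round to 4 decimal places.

1.2120

(1) 0.2989 × 3.451 × 1.175 = 1.21202
(2) 0.3104 × 2.371 × 1.443 = 1.06199
Highest is cycle (1) at 1.2120 (>1, arbitrage).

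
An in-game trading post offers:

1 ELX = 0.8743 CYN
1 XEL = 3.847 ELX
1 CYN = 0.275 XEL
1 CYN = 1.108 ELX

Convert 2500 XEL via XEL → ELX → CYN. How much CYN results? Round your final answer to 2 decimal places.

8408.58

2500 XEL × 3.847 = 9617.5 ELX
9617.5 ELX × 0.8743 = 8408.58025 CYN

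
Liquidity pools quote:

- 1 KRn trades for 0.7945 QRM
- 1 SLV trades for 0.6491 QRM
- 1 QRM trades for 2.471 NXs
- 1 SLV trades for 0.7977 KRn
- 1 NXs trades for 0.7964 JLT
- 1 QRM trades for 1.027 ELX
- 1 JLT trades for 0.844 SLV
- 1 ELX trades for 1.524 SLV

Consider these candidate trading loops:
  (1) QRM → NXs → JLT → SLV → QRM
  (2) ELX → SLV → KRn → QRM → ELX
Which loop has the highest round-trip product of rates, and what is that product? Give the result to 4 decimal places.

1.0781

(1) 2.471 × 0.7964 × 0.844 × 0.6491 = 1.07810
(2) 1.524 × 0.7977 × 0.7945 × 1.027 = 0.99195
Highest is cycle (1) at 1.0781 (>1, arbitrage).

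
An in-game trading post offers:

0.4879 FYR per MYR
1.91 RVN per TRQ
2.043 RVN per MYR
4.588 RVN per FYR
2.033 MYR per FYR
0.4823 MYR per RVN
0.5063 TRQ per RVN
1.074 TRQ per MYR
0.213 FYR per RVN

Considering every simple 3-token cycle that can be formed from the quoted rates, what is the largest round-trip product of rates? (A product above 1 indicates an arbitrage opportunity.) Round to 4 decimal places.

FYR→RVN→MYR→FYR: 4.588 × 0.4823 × 0.4879 = 1.07962
TRQ→RVN→MYR→TRQ: 1.91 × 0.4823 × 1.074 = 0.98936
FYR→MYR→RVN→FYR: 2.033 × 2.043 × 0.213 = 0.88468
Maximum is FYR→RVN→MYR→FYR at 1.0796; arbitrage exists.

1.0796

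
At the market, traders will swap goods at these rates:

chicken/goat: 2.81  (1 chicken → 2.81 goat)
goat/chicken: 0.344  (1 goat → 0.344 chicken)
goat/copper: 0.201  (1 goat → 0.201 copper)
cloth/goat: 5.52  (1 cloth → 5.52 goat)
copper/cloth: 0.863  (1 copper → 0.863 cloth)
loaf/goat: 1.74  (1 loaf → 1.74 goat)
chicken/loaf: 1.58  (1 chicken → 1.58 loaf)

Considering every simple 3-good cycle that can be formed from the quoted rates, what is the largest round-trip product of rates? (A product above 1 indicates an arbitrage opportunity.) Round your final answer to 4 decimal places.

0.9575

goat→copper→cloth→goat: 0.201 × 0.863 × 5.52 = 0.95752
goat→chicken→loaf→goat: 0.344 × 1.58 × 1.74 = 0.94572
Maximum is goat→copper→cloth→goat at 0.9575; no arbitrage — every cycle loses value.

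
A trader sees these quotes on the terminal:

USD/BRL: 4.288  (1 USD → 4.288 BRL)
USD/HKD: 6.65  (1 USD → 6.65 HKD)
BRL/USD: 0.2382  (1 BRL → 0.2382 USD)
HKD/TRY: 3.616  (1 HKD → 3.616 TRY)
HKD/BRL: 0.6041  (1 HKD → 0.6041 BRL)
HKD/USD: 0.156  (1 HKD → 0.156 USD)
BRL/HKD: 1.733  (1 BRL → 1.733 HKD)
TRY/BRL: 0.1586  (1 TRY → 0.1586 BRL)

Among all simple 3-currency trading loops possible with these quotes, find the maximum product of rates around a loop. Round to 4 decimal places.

1.1593

BRL→HKD→USD→BRL: 1.733 × 0.156 × 4.288 = 1.15925
TRY→BRL→HKD→TRY: 0.1586 × 1.733 × 3.616 = 0.99387
BRL→USD→HKD→BRL: 0.2382 × 6.65 × 0.6041 = 0.95691
Maximum is BRL→HKD→USD→BRL at 1.1593; arbitrage exists.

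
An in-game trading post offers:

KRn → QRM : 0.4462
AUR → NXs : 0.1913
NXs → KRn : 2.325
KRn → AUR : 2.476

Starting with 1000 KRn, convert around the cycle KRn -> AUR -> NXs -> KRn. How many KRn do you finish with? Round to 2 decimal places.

1000 KRn × 2.476 = 2476 AUR
2476 AUR × 0.1913 = 473.6588 NXs
473.6588 NXs × 2.325 = 1101.25671 KRn

1101.26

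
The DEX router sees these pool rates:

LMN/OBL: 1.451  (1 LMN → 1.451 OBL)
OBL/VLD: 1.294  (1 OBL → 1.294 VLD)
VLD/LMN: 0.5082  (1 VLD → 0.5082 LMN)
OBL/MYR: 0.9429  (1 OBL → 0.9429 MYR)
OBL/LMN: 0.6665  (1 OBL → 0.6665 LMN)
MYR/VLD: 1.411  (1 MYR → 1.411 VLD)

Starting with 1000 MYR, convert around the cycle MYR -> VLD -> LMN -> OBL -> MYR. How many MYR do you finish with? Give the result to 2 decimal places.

981.06

1000 MYR × 1.411 = 1411 VLD
1411 VLD × 0.5082 = 717.0702 LMN
717.0702 LMN × 1.451 = 1040.4688602 OBL
1040.4688602 OBL × 0.9429 = 981.05808828258 MYR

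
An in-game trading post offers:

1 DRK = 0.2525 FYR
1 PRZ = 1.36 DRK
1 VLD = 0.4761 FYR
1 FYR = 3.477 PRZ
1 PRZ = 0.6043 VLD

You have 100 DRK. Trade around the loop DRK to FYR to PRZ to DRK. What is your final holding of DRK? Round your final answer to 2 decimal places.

119.40

100 DRK × 0.2525 = 25.25 FYR
25.25 FYR × 3.477 = 87.79425 PRZ
87.79425 PRZ × 1.36 = 119.40018 DRK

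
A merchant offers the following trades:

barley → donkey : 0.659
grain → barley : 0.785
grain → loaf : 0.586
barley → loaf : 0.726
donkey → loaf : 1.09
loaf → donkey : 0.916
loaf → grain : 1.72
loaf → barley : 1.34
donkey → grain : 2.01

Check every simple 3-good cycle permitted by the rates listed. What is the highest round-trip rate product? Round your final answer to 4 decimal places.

grain→loaf→donkey→grain: 0.586 × 0.916 × 2.01 = 1.07892
grain→barley→donkey→grain: 0.785 × 0.659 × 2.01 = 1.03980
grain→barley→loaf→grain: 0.785 × 0.726 × 1.72 = 0.98025
donkey→loaf→barley→donkey: 1.09 × 1.34 × 0.659 = 0.96254
Maximum is grain→loaf→donkey→grain at 1.0789; arbitrage exists.

1.0789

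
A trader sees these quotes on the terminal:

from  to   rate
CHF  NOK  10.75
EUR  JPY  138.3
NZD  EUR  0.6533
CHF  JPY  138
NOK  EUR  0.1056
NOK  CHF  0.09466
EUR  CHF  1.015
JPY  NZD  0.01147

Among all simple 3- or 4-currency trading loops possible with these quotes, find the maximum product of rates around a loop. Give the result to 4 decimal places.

1.1522

NOK→EUR→CHF→NOK: 0.1056 × 1.015 × 10.75 = 1.15223
JPY→NZD→EUR→CHF→JPY: 0.01147 × 0.6533 × 1.015 × 138 = 1.04959
JPY→NZD→EUR→JPY: 0.01147 × 0.6533 × 138.3 = 1.03633
Maximum is NOK→EUR→CHF→NOK at 1.1522; arbitrage exists.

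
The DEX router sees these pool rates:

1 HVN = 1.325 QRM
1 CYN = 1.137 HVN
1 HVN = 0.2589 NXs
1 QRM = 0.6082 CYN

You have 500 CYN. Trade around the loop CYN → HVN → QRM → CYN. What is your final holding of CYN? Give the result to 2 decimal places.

458.13

500 CYN × 1.137 = 568.5 HVN
568.5 HVN × 1.325 = 753.2625 QRM
753.2625 QRM × 0.6082 = 458.1342525 CYN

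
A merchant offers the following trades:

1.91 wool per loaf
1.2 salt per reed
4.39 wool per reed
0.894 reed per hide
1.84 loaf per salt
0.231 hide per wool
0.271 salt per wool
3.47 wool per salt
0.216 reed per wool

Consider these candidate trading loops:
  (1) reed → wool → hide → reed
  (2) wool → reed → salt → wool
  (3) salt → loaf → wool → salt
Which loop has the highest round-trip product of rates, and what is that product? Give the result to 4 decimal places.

(1) 4.39 × 0.231 × 0.894 = 0.90660
(2) 0.216 × 1.2 × 3.47 = 0.89942
(3) 1.84 × 1.91 × 0.271 = 0.95240
Highest is cycle (3) at 0.9524 (≤1, no arbitrage).

0.9524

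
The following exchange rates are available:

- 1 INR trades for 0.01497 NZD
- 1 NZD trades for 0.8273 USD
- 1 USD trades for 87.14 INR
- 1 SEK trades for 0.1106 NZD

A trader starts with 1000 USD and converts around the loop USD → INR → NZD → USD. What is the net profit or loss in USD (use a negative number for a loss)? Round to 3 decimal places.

1000 USD × 87.14 = 87140 INR
87140 INR × 0.01497 = 1304.4858 NZD
1304.4858 NZD × 0.8273 = 1079.20110234 USD
Net change: 1079.20110234 − 1000 = 79.20110234 USD

79.201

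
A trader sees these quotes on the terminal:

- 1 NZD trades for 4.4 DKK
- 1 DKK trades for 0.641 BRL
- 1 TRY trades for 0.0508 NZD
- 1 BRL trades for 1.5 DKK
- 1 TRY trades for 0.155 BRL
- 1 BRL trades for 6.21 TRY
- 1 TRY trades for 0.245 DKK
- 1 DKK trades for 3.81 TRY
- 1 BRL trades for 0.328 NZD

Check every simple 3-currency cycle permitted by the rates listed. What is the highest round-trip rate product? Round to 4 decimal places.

TRY→DKK→BRL→TRY: 0.245 × 0.641 × 6.21 = 0.97525
NZD→DKK→BRL→NZD: 4.4 × 0.641 × 0.328 = 0.92509
TRY→BRL→DKK→TRY: 0.155 × 1.5 × 3.81 = 0.88583
TRY→NZD→DKK→TRY: 0.0508 × 4.4 × 3.81 = 0.85161
Maximum is TRY→DKK→BRL→TRY at 0.9752; no arbitrage — every cycle loses value.

0.9752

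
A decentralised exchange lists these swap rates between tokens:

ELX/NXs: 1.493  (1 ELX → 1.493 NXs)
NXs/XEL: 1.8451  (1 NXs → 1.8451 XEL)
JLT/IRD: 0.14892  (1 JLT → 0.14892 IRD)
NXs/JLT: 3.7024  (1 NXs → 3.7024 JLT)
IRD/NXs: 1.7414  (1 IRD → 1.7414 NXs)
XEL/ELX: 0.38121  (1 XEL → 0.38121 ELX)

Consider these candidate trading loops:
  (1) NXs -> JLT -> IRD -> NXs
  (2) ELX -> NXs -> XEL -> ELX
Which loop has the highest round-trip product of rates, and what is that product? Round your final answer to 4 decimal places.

1.0501

(1) 3.7024 × 0.14892 × 1.7414 = 0.96014
(2) 1.493 × 1.8451 × 0.38121 = 1.05013
Highest is cycle (2) at 1.0501 (>1, arbitrage).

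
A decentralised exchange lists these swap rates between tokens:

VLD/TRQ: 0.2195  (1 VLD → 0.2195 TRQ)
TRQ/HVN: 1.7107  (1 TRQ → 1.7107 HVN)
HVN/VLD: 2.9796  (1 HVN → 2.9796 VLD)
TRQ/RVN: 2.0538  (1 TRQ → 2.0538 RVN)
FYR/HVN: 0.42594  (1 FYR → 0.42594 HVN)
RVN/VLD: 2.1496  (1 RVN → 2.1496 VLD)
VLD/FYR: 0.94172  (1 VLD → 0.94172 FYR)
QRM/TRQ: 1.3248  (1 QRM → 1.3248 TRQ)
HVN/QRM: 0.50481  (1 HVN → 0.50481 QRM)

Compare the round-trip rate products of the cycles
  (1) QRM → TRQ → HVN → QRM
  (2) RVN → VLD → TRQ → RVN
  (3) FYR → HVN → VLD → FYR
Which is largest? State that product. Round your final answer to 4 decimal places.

(1) 1.3248 × 1.7107 × 0.50481 = 1.14407
(2) 2.1496 × 0.2195 × 2.0538 = 0.96906
(3) 0.42594 × 2.9796 × 0.94172 = 1.19517
Highest is cycle (3) at 1.1952 (>1, arbitrage).

1.1952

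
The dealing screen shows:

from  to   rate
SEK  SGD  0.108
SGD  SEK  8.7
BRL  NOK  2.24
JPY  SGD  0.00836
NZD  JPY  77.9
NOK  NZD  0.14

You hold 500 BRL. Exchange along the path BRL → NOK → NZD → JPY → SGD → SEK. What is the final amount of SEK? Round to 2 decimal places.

888.40

500 BRL × 2.24 = 1120 NOK
1120 NOK × 0.14 = 156.8 NZD
156.8 NZD × 77.9 = 12214.72 JPY
12214.72 JPY × 0.00836 = 102.1150592 SGD
102.1150592 SGD × 8.7 = 888.40101504 SEK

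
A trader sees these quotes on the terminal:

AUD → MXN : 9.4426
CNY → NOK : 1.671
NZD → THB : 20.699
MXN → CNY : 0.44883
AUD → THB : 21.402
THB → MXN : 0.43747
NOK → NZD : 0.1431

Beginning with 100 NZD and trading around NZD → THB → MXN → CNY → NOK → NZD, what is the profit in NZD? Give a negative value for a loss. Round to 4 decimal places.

-2.8158

100 NZD × 20.699 = 2069.9 THB
2069.9 THB × 0.43747 = 905.519153 MXN
905.519153 MXN × 0.44883 = 406.42416144099 CNY
406.42416144099 CNY × 1.671 = 679.13477376789429 NOK
679.13477376789429 NOK × 0.1431 = 97.184186126185672899 NZD
Net change: 97.184186126185672899 − 100 = -2.815813873814327101 NZD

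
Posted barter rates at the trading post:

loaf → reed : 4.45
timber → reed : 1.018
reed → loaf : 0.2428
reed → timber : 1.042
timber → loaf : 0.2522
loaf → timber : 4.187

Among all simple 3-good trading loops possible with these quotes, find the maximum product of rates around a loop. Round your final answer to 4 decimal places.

1.1694

timber→loaf→reed→timber: 0.2522 × 4.45 × 1.042 = 1.16943
timber→reed→loaf→timber: 1.018 × 0.2428 × 4.187 = 1.03490
Maximum is timber→loaf→reed→timber at 1.1694; arbitrage exists.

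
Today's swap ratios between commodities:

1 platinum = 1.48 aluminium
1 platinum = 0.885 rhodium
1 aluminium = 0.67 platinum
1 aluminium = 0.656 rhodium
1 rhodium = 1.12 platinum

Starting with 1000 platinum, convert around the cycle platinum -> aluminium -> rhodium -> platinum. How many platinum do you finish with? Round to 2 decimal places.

1087.39

1000 platinum × 1.48 = 1480 aluminium
1480 aluminium × 0.656 = 970.88 rhodium
970.88 rhodium × 1.12 = 1087.3856 platinum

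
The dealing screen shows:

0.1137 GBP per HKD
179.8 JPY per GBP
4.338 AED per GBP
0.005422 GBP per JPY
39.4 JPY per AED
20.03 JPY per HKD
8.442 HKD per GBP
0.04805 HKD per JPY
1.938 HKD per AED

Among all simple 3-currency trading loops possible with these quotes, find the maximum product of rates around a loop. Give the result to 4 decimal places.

GBP→JPY→HKD→GBP: 179.8 × 0.04805 × 0.1137 = 0.98230
AED→HKD→GBP→AED: 1.938 × 0.1137 × 4.338 = 0.95588
AED→JPY→GBP→AED: 39.4 × 0.005422 × 4.338 = 0.92671
GBP→HKD→JPY→GBP: 8.442 × 20.03 × 0.005422 = 0.91682
Maximum is GBP→JPY→HKD→GBP at 0.9823; no arbitrage — every cycle loses value.

0.9823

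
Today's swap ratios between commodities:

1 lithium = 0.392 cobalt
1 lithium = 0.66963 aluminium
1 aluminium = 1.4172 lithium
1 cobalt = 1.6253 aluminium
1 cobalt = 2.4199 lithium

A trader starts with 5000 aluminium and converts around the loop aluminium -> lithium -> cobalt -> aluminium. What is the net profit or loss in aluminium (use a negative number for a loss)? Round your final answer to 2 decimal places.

-485.38

5000 aluminium × 1.4172 = 7086 lithium
7086 lithium × 0.392 = 2777.712 cobalt
2777.712 cobalt × 1.6253 = 4514.6153136 aluminium
Net change: 4514.6153136 − 5000 = -485.3846864 aluminium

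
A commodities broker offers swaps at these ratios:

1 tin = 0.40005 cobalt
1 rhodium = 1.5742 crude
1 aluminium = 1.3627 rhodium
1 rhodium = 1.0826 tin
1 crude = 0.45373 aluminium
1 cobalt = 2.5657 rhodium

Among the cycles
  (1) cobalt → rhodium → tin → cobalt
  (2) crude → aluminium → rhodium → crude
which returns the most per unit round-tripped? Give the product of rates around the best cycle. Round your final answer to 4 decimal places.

1.1112

(1) 2.5657 × 1.0826 × 0.40005 = 1.11119
(2) 0.45373 × 1.3627 × 1.5742 = 0.97332
Highest is cycle (1) at 1.1112 (>1, arbitrage).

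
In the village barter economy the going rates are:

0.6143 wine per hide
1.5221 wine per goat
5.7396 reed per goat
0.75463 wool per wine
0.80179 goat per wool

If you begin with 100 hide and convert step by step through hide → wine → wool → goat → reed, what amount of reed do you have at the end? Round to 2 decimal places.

100 hide × 0.6143 = 61.43 wine
61.43 wine × 0.75463 = 46.3569209 wool
46.3569209 wool × 0.80179 = 37.168515608411 goat
37.168515608411 goat × 5.7396 = 213.3324121860357756 reed

213.33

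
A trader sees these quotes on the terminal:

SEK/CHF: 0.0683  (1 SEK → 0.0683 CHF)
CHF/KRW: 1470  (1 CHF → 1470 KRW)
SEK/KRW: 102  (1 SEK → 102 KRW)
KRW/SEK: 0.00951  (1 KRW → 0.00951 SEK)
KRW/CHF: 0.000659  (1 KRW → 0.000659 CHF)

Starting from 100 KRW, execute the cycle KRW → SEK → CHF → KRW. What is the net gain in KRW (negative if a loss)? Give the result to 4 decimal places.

100 KRW × 0.00951 = 0.951 SEK
0.951 SEK × 0.0683 = 0.0649533 CHF
0.0649533 CHF × 1470 = 95.481351 KRW
Net change: 95.481351 − 100 = -4.518649 KRW

-4.5186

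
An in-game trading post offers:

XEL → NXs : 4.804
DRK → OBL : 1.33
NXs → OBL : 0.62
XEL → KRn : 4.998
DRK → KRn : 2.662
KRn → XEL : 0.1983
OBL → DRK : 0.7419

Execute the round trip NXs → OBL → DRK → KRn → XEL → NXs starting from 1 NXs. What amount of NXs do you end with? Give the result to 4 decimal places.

1 NXs × 0.62 = 0.62 OBL
0.62 OBL × 0.7419 = 0.459978 DRK
0.459978 DRK × 2.662 = 1.224461436 KRn
1.224461436 KRn × 0.1983 = 0.2428107027588 XEL
0.2428107027588 XEL × 4.804 = 1.1664626160532752 NXs

1.1665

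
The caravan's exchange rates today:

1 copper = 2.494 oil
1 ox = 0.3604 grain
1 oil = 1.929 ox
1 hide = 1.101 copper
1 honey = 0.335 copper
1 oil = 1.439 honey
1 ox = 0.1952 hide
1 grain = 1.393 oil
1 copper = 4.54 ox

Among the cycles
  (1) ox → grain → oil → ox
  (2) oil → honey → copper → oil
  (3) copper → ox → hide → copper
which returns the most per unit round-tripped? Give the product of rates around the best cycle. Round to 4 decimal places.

(1) 0.3604 × 1.393 × 1.929 = 0.96843
(2) 1.439 × 0.335 × 2.494 = 1.20227
(3) 4.54 × 0.1952 × 1.101 = 0.97572
Highest is cycle (2) at 1.2023 (>1, arbitrage).

1.2023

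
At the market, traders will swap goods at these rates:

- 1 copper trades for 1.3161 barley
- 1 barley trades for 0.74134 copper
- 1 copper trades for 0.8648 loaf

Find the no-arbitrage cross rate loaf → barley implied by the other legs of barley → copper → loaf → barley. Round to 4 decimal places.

1.5598

Known legs of the cycle: 0.74134 × 0.8648 = 0.641110832
For no arbitrage the full-cycle product must be 1, so the missing rate is 1 / 0.641110832 ≈ 1.559793.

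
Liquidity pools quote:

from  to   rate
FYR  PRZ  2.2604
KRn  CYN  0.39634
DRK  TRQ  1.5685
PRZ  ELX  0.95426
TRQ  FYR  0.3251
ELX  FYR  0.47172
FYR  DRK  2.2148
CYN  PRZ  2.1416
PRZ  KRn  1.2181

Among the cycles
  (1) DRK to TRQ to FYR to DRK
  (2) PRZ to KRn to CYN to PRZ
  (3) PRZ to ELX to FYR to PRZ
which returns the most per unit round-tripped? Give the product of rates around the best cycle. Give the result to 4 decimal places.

(1) 1.5685 × 0.3251 × 2.2148 = 1.12937
(2) 1.2181 × 0.39634 × 2.1416 = 1.03393
(3) 0.95426 × 0.47172 × 2.2604 = 1.01750
Highest is cycle (1) at 1.1294 (>1, arbitrage).

1.1294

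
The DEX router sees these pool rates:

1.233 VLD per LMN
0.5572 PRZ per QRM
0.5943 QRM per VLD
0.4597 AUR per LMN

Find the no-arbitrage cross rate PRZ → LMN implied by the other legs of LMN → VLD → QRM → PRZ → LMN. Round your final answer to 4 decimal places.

2.4492

Known legs of the cycle: 1.233 × 0.5943 × 0.5572 = 0.40830050268
For no arbitrage the full-cycle product must be 1, so the missing rate is 1 / 0.40830050268 ≈ 2.449177.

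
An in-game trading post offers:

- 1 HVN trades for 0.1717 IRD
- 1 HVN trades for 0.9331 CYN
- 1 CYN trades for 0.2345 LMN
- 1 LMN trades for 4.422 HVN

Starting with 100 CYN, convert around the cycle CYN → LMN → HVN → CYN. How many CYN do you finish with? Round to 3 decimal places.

96.759

100 CYN × 0.2345 = 23.45 LMN
23.45 LMN × 4.422 = 103.6959 HVN
103.6959 HVN × 0.9331 = 96.75864429 CYN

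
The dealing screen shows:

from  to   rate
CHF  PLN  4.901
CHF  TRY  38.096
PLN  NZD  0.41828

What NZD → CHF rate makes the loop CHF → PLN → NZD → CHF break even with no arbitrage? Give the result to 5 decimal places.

0.48781

Known legs of the cycle: 4.901 × 0.41828 = 2.04999028
For no arbitrage the full-cycle product must be 1, so the missing rate is 1 / 2.04999028 ≈ 0.4878072.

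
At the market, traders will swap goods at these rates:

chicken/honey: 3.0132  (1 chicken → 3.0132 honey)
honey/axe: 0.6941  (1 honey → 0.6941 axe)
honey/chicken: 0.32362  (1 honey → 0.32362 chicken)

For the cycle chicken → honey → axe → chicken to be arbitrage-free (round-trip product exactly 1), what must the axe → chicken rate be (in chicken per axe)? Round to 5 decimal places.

Known legs of the cycle: 3.0132 × 0.6941 = 2.09146212
For no arbitrage the full-cycle product must be 1, so the missing rate is 1 / 2.09146212 ≈ 0.4781344.

0.47813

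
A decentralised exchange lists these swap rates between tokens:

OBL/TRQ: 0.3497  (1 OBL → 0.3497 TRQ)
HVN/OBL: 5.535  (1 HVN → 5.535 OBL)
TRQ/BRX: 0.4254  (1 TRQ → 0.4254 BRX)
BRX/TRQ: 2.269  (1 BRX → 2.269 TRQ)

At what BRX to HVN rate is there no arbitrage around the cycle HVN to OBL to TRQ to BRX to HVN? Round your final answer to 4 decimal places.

1.2145

Known legs of the cycle: 5.535 × 0.3497 × 0.4254 = 0.8233997733
For no arbitrage the full-cycle product must be 1, so the missing rate is 1 / 0.8233997733 ≈ 1.214477.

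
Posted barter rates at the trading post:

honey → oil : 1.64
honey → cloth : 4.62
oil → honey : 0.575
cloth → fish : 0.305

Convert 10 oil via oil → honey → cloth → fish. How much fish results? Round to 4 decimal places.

10 oil × 0.575 = 5.75 honey
5.75 honey × 4.62 = 26.565 cloth
26.565 cloth × 0.305 = 8.102325 fish

8.1023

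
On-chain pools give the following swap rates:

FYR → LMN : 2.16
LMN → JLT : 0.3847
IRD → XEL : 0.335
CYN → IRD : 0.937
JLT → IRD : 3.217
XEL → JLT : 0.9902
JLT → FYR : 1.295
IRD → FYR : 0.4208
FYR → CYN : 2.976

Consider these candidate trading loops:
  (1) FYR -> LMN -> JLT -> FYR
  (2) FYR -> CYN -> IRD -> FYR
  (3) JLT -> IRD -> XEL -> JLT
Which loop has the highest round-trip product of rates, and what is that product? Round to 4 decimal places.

1.1734

(1) 2.16 × 0.3847 × 1.295 = 1.07608
(2) 2.976 × 0.937 × 0.4208 = 1.17341
(3) 3.217 × 0.335 × 0.9902 = 1.06713
Highest is cycle (2) at 1.1734 (>1, arbitrage).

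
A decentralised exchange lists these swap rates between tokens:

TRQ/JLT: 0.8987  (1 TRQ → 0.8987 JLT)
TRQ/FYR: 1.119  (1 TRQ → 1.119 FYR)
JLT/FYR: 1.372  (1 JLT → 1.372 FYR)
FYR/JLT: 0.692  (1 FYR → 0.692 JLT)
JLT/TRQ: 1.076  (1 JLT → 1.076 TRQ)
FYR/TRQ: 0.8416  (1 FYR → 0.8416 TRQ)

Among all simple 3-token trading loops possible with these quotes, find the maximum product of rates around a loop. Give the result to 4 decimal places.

1.0377

TRQ→JLT→FYR→TRQ: 0.8987 × 1.372 × 0.8416 = 1.03771
TRQ→FYR→JLT→TRQ: 1.119 × 0.692 × 1.076 = 0.83320
Maximum is TRQ→JLT→FYR→TRQ at 1.0377; arbitrage exists.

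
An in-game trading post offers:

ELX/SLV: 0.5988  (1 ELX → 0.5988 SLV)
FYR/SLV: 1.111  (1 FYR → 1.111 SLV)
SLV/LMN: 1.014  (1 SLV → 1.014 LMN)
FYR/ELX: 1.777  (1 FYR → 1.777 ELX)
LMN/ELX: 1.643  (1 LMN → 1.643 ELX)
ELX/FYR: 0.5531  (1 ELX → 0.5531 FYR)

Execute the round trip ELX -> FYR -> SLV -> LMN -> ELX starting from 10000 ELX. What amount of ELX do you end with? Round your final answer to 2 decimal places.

10000 ELX × 0.5531 = 5531 FYR
5531 FYR × 1.111 = 6144.941 SLV
6144.941 SLV × 1.014 = 6230.970174 LMN
6230.970174 LMN × 1.643 = 10237.483995882 ELX

10237.48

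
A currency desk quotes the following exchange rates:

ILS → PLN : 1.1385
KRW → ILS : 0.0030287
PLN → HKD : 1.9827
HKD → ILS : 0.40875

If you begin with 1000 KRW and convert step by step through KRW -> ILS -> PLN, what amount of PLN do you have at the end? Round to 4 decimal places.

3.4482

1000 KRW × 0.0030287 = 3.0287 ILS
3.0287 ILS × 1.1385 = 3.44817495 PLN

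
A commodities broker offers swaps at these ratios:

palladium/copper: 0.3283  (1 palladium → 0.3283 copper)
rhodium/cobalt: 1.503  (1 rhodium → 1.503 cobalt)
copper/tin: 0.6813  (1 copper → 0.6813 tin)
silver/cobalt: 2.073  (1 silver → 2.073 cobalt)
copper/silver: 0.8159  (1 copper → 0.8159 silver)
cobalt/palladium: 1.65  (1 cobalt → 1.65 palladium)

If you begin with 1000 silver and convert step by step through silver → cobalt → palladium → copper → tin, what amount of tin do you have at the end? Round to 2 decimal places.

1000 silver × 2.073 = 2073 cobalt
2073 cobalt × 1.65 = 3420.45 palladium
3420.45 palladium × 0.3283 = 1122.933735 copper
1122.933735 copper × 0.6813 = 765.0547536555 tin

765.05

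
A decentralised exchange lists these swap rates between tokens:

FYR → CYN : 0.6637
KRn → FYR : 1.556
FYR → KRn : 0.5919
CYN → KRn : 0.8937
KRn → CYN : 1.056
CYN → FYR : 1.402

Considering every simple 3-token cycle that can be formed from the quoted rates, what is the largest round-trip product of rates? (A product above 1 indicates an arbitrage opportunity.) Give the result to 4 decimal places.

FYR→CYN→KRn→FYR: 0.6637 × 0.8937 × 1.556 = 0.92294
FYR→KRn→CYN→FYR: 0.5919 × 1.056 × 1.402 = 0.87632
Maximum is FYR→CYN→KRn→FYR at 0.9229; no arbitrage — every cycle loses value.

0.9229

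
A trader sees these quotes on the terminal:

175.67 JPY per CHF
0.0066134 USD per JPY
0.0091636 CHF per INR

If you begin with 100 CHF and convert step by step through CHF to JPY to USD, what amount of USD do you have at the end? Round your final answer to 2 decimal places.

116.18

100 CHF × 175.67 = 17567 JPY
17567 JPY × 0.0066134 = 116.1775978 USD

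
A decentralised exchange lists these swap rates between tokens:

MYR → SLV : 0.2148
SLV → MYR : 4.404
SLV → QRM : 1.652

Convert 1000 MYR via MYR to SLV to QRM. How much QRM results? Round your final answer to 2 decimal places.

1000 MYR × 0.2148 = 214.8 SLV
214.8 SLV × 1.652 = 354.8496 QRM

354.85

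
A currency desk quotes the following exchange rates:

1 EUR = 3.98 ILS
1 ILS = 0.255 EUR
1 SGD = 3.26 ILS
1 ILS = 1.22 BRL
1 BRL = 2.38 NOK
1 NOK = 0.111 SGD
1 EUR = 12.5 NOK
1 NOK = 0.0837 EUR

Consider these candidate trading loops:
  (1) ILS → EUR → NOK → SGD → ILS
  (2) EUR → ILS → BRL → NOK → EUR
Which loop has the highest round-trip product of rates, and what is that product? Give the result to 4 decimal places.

1.1534

(1) 0.255 × 12.5 × 0.111 × 3.26 = 1.15343
(2) 3.98 × 1.22 × 2.38 × 0.0837 = 0.96726
Highest is cycle (1) at 1.1534 (>1, arbitrage).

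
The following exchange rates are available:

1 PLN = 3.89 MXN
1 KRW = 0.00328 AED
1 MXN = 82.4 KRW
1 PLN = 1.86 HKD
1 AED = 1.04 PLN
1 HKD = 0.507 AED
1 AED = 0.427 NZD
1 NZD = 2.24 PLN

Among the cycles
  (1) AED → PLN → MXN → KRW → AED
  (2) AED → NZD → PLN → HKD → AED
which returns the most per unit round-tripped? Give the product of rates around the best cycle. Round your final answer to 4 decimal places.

(1) 1.04 × 3.89 × 82.4 × 0.00328 = 1.09341
(2) 0.427 × 2.24 × 1.86 × 0.507 = 0.90198
Highest is cycle (1) at 1.0934 (>1, arbitrage).

1.0934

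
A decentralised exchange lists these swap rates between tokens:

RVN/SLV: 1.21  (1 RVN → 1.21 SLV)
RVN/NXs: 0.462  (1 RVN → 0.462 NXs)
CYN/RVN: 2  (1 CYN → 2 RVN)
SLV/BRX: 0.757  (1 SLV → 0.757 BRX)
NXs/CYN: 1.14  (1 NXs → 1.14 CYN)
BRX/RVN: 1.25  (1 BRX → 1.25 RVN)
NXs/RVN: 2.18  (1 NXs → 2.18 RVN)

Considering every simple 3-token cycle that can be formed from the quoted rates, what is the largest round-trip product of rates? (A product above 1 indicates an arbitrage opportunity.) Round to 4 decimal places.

1.1450

SLV→BRX→RVN→SLV: 0.757 × 1.25 × 1.21 = 1.14496
CYN→RVN→NXs→CYN: 2 × 0.462 × 1.14 = 1.05336
Maximum is SLV→BRX→RVN→SLV at 1.1450; arbitrage exists.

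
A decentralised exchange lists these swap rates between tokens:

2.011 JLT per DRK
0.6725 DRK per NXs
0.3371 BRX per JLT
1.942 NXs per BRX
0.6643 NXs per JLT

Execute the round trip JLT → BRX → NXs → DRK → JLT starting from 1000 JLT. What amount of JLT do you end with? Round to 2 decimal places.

1000 JLT × 0.3371 = 337.1 BRX
337.1 BRX × 1.942 = 654.6482 NXs
654.6482 NXs × 0.6725 = 440.2509145 DRK
440.2509145 DRK × 2.011 = 885.3445890595 JLT

885.34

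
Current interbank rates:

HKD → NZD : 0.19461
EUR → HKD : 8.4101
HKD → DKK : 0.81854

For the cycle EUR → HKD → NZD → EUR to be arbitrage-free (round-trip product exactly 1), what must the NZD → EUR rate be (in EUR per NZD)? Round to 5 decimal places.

Known legs of the cycle: 8.4101 × 0.19461 = 1.636689561
For no arbitrage the full-cycle product must be 1, so the missing rate is 1 / 1.636689561 ≈ 0.6109894.

0.61099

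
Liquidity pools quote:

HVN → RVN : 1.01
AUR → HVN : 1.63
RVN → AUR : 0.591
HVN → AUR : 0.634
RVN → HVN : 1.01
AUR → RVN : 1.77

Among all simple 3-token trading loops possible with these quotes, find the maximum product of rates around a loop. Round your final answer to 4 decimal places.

AUR→RVN→HVN→AUR: 1.77 × 1.01 × 0.634 = 1.13340
AUR→HVN→RVN→AUR: 1.63 × 1.01 × 0.591 = 0.97296
Maximum is AUR→RVN→HVN→AUR at 1.1334; arbitrage exists.

1.1334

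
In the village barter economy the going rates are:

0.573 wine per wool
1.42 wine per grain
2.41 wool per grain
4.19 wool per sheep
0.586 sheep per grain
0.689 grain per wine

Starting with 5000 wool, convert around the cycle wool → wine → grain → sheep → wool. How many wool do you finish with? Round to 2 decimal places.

5000 wool × 0.573 = 2865 wine
2865 wine × 0.689 = 1973.985 grain
1973.985 grain × 0.586 = 1156.75521 sheep
1156.75521 sheep × 4.19 = 4846.8043299 wool

4846.80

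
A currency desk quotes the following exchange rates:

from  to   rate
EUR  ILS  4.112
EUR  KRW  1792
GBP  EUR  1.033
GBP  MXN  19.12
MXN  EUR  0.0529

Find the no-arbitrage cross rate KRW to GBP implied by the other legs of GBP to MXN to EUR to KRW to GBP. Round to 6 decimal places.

0.000552

Known legs of the cycle: 19.12 × 0.0529 × 1792 = 1812.514816
For no arbitrage the full-cycle product must be 1, so the missing rate is 1 / 1812.514816 ≈ 0.00055172.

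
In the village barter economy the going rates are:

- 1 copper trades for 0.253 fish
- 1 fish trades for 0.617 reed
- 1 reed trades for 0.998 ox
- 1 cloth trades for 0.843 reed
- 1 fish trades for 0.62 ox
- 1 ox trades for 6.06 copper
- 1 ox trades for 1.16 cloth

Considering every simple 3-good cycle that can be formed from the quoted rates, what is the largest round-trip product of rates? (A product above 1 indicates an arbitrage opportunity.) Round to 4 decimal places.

ox→cloth→reed→ox: 1.16 × 0.843 × 0.998 = 0.97592
fish→ox→copper→fish: 0.62 × 6.06 × 0.253 = 0.95057
Maximum is ox→cloth→reed→ox at 0.9759; no arbitrage — every cycle loses value.

0.9759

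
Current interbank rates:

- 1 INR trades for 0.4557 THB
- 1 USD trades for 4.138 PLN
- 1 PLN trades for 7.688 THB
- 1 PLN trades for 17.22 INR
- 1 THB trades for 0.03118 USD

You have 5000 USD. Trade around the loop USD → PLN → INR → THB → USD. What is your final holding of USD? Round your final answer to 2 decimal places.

5000 USD × 4.138 = 20690 PLN
20690 PLN × 17.22 = 356281.8 INR
356281.8 INR × 0.4557 = 162357.61626 THB
162357.61626 THB × 0.03118 = 5062.3104749868 USD

5062.31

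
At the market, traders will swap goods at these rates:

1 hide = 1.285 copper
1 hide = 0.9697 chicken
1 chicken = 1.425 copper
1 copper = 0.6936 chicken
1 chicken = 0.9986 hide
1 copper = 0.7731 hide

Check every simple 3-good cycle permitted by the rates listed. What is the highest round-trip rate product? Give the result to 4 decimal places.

copper→hide→chicken→copper: 0.7731 × 0.9697 × 1.425 = 1.06829
copper→chicken→hide→copper: 0.6936 × 0.9986 × 1.285 = 0.89003
Maximum is copper→hide→chicken→copper at 1.0683; arbitrage exists.

1.0683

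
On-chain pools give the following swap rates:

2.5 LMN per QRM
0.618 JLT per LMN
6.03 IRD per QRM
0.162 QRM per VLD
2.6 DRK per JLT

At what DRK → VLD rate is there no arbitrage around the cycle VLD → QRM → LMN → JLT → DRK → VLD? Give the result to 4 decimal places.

Known legs of the cycle: 0.162 × 2.5 × 0.618 × 2.6 = 0.650754
For no arbitrage the full-cycle product must be 1, so the missing rate is 1 / 0.650754 ≈ 1.536679.

1.5367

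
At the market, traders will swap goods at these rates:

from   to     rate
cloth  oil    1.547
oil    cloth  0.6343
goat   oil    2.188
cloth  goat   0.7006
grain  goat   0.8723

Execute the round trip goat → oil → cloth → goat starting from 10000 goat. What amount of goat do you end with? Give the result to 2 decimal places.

10000 goat × 2.188 = 21880 oil
21880 oil × 0.6343 = 13878.484 cloth
13878.484 cloth × 0.7006 = 9723.2658904 goat

9723.27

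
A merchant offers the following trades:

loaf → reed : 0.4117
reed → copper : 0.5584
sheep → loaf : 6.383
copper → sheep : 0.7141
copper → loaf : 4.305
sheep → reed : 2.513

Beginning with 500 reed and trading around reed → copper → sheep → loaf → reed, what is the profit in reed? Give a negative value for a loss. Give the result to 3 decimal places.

500 reed × 0.5584 = 279.2 copper
279.2 copper × 0.7141 = 199.37672 sheep
199.37672 sheep × 6.383 = 1272.62160376 loaf
1272.62160376 loaf × 0.4117 = 523.938314267992 reed
Net change: 523.938314267992 − 500 = 23.938314267992 reed

23.938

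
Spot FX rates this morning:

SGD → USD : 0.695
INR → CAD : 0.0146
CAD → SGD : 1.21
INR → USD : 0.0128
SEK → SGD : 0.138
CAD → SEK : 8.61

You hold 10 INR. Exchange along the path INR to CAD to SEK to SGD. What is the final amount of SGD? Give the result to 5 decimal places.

0.17347

10 INR × 0.0146 = 0.146 CAD
0.146 CAD × 8.61 = 1.25706 SEK
1.25706 SEK × 0.138 = 0.17347428 SGD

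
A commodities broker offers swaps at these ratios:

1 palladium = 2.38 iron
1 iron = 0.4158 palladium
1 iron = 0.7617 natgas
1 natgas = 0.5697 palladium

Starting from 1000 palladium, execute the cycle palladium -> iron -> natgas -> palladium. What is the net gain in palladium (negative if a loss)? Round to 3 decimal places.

1000 palladium × 2.38 = 2380 iron
2380 iron × 0.7617 = 1812.846 natgas
1812.846 natgas × 0.5697 = 1032.7783662 palladium
Net change: 1032.7783662 − 1000 = 32.7783662 palladium

32.778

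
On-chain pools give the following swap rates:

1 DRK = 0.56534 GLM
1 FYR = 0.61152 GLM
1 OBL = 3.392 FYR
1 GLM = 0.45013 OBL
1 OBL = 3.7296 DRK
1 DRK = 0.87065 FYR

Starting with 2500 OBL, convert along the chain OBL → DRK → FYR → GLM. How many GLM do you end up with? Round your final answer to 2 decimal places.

2500 OBL × 3.7296 = 9324 DRK
9324 DRK × 0.87065 = 8117.9406 FYR
8117.9406 FYR × 0.61152 = 4964.283035712 GLM

4964.28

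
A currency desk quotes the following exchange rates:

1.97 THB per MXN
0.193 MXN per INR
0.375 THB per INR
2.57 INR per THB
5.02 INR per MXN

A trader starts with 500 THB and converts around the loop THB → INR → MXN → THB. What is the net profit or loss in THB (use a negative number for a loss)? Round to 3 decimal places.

-11.430

500 THB × 2.57 = 1285 INR
1285 INR × 0.193 = 248.005 MXN
248.005 MXN × 1.97 = 488.56985 THB
Net change: 488.56985 − 500 = -11.43015 THB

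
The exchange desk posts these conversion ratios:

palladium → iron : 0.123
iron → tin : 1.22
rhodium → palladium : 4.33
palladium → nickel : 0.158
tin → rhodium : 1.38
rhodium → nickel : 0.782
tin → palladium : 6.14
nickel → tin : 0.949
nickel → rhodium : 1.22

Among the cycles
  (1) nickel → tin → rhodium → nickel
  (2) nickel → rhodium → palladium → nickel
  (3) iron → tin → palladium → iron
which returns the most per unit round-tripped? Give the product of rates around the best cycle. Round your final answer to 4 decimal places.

1.0241

(1) 0.949 × 1.38 × 0.782 = 1.02412
(2) 1.22 × 4.33 × 0.158 = 0.83465
(3) 1.22 × 6.14 × 0.123 = 0.92137
Highest is cycle (1) at 1.0241 (>1, arbitrage).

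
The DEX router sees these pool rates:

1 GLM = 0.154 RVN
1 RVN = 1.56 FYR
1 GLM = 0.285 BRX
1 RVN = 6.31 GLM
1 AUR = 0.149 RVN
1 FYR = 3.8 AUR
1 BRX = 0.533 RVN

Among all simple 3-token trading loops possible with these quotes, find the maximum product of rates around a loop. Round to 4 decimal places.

GLM→BRX→RVN→GLM: 0.285 × 0.533 × 6.31 = 0.95852
RVN→FYR→AUR→RVN: 1.56 × 3.8 × 0.149 = 0.88327
Maximum is GLM→BRX→RVN→GLM at 0.9585; no arbitrage — every cycle loses value.

0.9585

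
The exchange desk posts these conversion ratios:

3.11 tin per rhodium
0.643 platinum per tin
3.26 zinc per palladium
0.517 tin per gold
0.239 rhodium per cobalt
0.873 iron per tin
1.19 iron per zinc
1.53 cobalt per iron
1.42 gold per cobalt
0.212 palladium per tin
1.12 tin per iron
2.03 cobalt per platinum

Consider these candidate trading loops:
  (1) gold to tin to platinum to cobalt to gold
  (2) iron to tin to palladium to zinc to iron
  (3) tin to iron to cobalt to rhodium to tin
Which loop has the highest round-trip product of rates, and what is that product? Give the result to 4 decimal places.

(1) 0.517 × 0.643 × 2.03 × 1.42 = 0.95827
(2) 1.12 × 0.212 × 3.26 × 1.19 = 0.92112
(3) 0.873 × 1.53 × 0.239 × 3.11 = 0.99281
Highest is cycle (3) at 0.9928 (≤1, no arbitrage).

0.9928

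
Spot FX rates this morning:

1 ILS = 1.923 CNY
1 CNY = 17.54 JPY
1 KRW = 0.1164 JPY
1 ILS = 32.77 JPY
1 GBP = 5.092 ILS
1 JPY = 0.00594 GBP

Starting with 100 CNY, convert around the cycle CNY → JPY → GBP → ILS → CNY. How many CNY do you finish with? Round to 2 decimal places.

100 CNY × 17.54 = 1754 JPY
1754 JPY × 0.00594 = 10.41876 GBP
10.41876 GBP × 5.092 = 53.05232592 ILS
53.05232592 ILS × 1.923 = 102.01962274416 CNY

102.02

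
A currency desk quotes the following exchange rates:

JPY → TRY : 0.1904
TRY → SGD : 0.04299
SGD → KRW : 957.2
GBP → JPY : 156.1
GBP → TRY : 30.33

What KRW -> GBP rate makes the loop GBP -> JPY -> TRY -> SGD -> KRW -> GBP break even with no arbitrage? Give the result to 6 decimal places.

0.000818

Known legs of the cycle: 156.1 × 0.1904 × 0.04299 × 957.2 = 1223.03808820032
For no arbitrage the full-cycle product must be 1, so the missing rate is 1 / 1223.03808820032 ≈ 0.00081764.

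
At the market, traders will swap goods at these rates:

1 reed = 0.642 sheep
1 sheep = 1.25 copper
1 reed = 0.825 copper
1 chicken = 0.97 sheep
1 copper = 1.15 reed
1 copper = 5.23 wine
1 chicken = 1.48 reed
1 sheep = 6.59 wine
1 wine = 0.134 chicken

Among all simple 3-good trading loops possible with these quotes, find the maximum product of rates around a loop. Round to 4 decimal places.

copper→reed→sheep→copper: 1.15 × 0.642 × 1.25 = 0.92288
chicken→sheep→wine→chicken: 0.97 × 6.59 × 0.134 = 0.85657
Maximum is copper→reed→sheep→copper at 0.9229; no arbitrage — every cycle loses value.

0.9229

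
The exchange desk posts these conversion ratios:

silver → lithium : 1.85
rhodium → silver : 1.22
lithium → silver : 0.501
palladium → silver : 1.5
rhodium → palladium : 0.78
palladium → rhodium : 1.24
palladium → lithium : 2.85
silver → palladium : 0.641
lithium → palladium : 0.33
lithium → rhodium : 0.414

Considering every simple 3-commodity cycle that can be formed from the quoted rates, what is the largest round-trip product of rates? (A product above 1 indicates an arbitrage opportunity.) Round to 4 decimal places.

rhodium→silver→palladium→rhodium: 1.22 × 0.641 × 1.24 = 0.96970
rhodium→silver→lithium→rhodium: 1.22 × 1.85 × 0.414 = 0.93440
rhodium→palladium→lithium→rhodium: 0.78 × 2.85 × 0.414 = 0.92032
lithium→palladium→silver→lithium: 0.33 × 1.5 × 1.85 = 0.91575
lithium→silver→palladium→lithium: 0.501 × 0.641 × 2.85 = 0.91525
Maximum is rhodium→silver→palladium→rhodium at 0.9697; no arbitrage — every cycle loses value.

0.9697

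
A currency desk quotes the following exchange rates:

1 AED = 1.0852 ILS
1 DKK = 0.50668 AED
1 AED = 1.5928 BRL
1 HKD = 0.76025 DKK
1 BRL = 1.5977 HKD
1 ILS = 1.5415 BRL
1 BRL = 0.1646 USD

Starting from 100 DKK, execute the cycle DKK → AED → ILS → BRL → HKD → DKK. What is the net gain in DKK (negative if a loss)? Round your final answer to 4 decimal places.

2.9529

100 DKK × 0.50668 = 50.668 AED
50.668 AED × 1.0852 = 54.9849136 ILS
54.9849136 ILS × 1.5415 = 84.7592443144 BRL
84.7592443144 BRL × 1.5977 = 135.41984464111688 HKD
135.41984464111688 HKD × 0.76025 = 102.95293688840910802 DKK
Net change: 102.95293688840910802 − 100 = 2.95293688840910802 DKK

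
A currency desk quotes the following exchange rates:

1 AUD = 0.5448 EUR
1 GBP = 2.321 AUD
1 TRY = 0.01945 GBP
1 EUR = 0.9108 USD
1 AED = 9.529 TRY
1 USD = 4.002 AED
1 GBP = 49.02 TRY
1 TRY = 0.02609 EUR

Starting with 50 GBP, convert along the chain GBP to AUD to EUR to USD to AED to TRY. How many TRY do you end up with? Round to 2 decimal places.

50 GBP × 2.321 = 116.05 AUD
116.05 AUD × 0.5448 = 63.22404 EUR
63.22404 EUR × 0.9108 = 57.584455632 USD
57.584455632 USD × 4.002 = 230.452991439264 AED
230.452991439264 AED × 9.529 = 2195.986555424746656 TRY

2195.99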